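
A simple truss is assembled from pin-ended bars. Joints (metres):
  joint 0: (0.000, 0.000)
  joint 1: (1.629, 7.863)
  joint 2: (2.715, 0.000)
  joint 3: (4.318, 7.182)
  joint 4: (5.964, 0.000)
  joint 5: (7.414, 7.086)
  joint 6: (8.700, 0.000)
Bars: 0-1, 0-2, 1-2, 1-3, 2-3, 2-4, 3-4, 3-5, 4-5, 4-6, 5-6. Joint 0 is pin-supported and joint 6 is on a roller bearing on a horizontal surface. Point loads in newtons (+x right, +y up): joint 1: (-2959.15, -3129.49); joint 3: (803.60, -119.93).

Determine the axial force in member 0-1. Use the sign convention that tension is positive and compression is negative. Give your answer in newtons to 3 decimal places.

-4712.999

N=7 nodes, M=11 members, R=3 reactions → 2N=14, M+R=14
member 0 (0-1): L=8.0300, (cx,cy)=(0.2029,0.9792)
member 1 (0-2): L=2.7150, (cx,cy)=(1.0000,0.0000)
member 2 (1-2): L=7.9376, (cx,cy)=(0.1368,-0.9906)
member 3 (1-3): L=2.7739, (cx,cy)=(0.9694,-0.2455)
member 4 (2-3): L=7.3587, (cx,cy)=(0.2178,0.9760)
member 5 (2-4): L=3.2490, (cx,cy)=(1.0000,0.0000)
member 6 (3-4): L=7.3682, (cx,cy)=(0.2234,-0.9747)
member 7 (3-5): L=3.0975, (cx,cy)=(0.9995,-0.0310)
member 8 (4-5): L=7.2328, (cx,cy)=(0.2005,0.9797)
member 9 (4-6): L=2.7360, (cx,cy)=(1.0000,0.0000)
member 10 (5-6): L=7.2017, (cx,cy)=(0.1786,-0.9839)
solve A·x = −loads:
  F[0-1] = -4712.9986 N (compression)
  F[0-2] = -1199.4474 N (compression)
  F[1-2] = +1023.3098 N (tension)
  F[1-3] = +1921.8589 N (tension)
  F[2-3] = -1038.6295 N (compression)
  F[2-4] = -833.1900 N (compression)
  F[3-4] = +1384.3171 N (tension)
  F[3-5] = +524.1961 N (tension)
  F[4-5] = -1377.2941 N (compression)
  F[4-6] = -247.8317 N (compression)
  F[5-6] = +1387.8864 N (tension)
  Rx@0 = +2155.5500 N
  Ry@0 = +4614.9998 N
  Ry@6 = -1365.5798 N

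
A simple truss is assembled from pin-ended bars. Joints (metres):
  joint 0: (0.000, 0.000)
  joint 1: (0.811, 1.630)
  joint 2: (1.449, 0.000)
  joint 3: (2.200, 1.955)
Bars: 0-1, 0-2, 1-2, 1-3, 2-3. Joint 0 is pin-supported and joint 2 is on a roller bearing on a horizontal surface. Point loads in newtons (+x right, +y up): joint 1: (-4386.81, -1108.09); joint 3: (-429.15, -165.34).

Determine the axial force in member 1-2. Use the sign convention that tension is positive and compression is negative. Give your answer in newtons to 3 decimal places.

N=4 nodes, M=5 members, R=3 reactions → 2N=8, M+R=8
member 0 (0-1): L=1.8206, (cx,cy)=(0.4455,0.8953)
member 1 (0-2): L=1.4490, (cx,cy)=(1.0000,0.0000)
member 2 (1-2): L=1.7504, (cx,cy)=(0.3645,-0.9312)
member 3 (1-3): L=1.4265, (cx,cy)=(0.9737,0.2278)
member 4 (2-3): L=2.0943, (cx,cy)=(0.3586,0.9335)
solve A·x = −loads:
  F[0-1] = -6607.8059 N (compression)
  F[0-2] = -1872.4793 N (compression)
  F[1-2] = +5062.1351 N (tension)
  F[1-3] = -412.5963 N (compression)
  F[2-3] = -76.4216 N (compression)
  Rx@0 = +4815.9600 N
  Ry@0 = +5915.9970 N
  Ry@2 = -4642.5670 N

5062.135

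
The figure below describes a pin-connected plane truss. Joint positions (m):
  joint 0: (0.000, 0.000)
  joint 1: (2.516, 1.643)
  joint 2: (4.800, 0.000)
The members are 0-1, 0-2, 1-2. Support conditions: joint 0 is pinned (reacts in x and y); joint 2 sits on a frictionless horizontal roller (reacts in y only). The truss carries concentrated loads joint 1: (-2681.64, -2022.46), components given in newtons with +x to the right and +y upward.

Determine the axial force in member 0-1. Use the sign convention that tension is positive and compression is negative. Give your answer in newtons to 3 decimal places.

-3438.875

N=3 nodes, M=3 members, R=3 reactions → 2N=6, M+R=6
member 0 (0-1): L=3.0049, (cx,cy)=(0.8373,0.5468)
member 1 (0-2): L=4.8000, (cx,cy)=(1.0000,0.0000)
member 2 (1-2): L=2.8136, (cx,cy)=(0.8118,-0.5840)
solve A·x = −loads:
  F[0-1] = -3438.8752 N (compression)
  F[0-2] = +197.6822 N (tension)
  F[1-2] = -243.5159 N (compression)
  Rx@0 = +2681.6400 N
  Ry@0 = +1880.2569 N
  Ry@2 = +142.2031 N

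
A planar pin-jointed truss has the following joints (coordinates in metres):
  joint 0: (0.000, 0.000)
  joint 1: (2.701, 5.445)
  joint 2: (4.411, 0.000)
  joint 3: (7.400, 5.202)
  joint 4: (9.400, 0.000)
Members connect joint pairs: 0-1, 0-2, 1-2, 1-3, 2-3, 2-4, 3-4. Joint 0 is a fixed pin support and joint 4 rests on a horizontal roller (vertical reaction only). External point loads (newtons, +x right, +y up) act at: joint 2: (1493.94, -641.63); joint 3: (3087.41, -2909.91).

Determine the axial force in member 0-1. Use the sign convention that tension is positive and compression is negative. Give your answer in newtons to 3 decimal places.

835.993

N=5 nodes, M=7 members, R=3 reactions → 2N=10, M+R=10
member 0 (0-1): L=6.0781, (cx,cy)=(0.4444,0.8958)
member 1 (0-2): L=4.4110, (cx,cy)=(1.0000,0.0000)
member 2 (1-2): L=5.7072, (cx,cy)=(0.2996,-0.9541)
member 3 (1-3): L=4.7053, (cx,cy)=(0.9987,-0.0516)
member 4 (2-3): L=5.9996, (cx,cy)=(0.4982,0.8671)
member 5 (2-4): L=4.9890, (cx,cy)=(1.0000,0.0000)
member 6 (3-4): L=5.5732, (cx,cy)=(0.3589,-0.9334)
solve A·x = −loads:
  F[0-1] = +835.9934 N (tension)
  F[0-2] = +4209.8500 N (tension)
  F[1-2] = -818.4055 N (compression)
  F[1-3] = +617.5360 N (tension)
  F[2-3] = +1640.5262 N (tension)
  F[2-4] = +1653.3850 N (tension)
  F[3-4] = -4607.3408 N (compression)
  Rx@0 = -4581.3500 N
  Ry@0 = -748.9143 N
  Ry@4 = +4300.4543 N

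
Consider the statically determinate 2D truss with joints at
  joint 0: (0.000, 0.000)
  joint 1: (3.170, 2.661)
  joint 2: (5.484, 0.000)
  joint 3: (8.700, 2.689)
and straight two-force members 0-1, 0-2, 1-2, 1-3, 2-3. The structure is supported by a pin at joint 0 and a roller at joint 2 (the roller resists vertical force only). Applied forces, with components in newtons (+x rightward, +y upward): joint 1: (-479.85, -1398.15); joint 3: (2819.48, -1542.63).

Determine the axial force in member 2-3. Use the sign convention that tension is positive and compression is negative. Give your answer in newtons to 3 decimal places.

N=4 nodes, M=5 members, R=3 reactions → 2N=8, M+R=8
member 0 (0-1): L=4.1388, (cx,cy)=(0.7659,0.6429)
member 1 (0-2): L=5.4840, (cx,cy)=(1.0000,0.0000)
member 2 (1-2): L=3.5264, (cx,cy)=(0.6562,-0.7546)
member 3 (1-3): L=5.5301, (cx,cy)=(1.0000,0.0051)
member 4 (2-3): L=4.1921, (cx,cy)=(0.7672,0.6415)
solve A·x = −loads:
  F[0-1] = +2277.5902 N (tension)
  F[0-2] = +595.1804 N (tension)
  F[1-2] = -3761.9414 N (compression)
  F[1-3] = +4692.9185 N (tension)
  F[2-3] = -2441.9517 N (compression)
  Rx@0 = -2339.6300 N
  Ry@0 = -1464.3472 N
  Ry@2 = +4405.1272 N

-2441.952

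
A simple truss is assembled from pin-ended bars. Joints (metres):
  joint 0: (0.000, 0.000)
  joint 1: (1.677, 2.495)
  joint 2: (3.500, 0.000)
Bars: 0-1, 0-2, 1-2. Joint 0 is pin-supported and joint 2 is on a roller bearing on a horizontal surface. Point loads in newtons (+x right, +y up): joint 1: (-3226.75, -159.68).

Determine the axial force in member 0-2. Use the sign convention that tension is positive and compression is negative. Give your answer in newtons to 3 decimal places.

N=3 nodes, M=3 members, R=3 reactions → 2N=6, M+R=6
member 0 (0-1): L=3.0062, (cx,cy)=(0.5578,0.8299)
member 1 (0-2): L=3.5000, (cx,cy)=(1.0000,0.0000)
member 2 (1-2): L=3.0900, (cx,cy)=(0.5900,-0.8074)
solve A·x = −loads:
  F[0-1] = -2871.7313 N (compression)
  F[0-2] = -1624.7732 N (compression)
  F[1-2] = +2754.0406 N (tension)
  Rx@0 = +3226.7500 N
  Ry@0 = +2383.3823 N
  Ry@2 = -2223.7023 N

-1624.773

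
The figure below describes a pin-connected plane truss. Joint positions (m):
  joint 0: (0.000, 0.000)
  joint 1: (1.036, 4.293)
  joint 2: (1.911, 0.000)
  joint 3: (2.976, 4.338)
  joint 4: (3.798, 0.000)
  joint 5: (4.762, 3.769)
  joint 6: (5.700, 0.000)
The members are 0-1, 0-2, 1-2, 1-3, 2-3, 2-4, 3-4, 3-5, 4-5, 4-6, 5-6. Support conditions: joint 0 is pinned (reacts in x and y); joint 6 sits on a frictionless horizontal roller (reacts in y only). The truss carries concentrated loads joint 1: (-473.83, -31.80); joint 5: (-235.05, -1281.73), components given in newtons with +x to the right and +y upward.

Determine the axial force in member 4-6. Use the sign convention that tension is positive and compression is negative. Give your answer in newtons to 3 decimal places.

N=7 nodes, M=11 members, R=3 reactions → 2N=14, M+R=14
member 0 (0-1): L=4.4162, (cx,cy)=(0.2346,0.9721)
member 1 (0-2): L=1.9110, (cx,cy)=(1.0000,0.0000)
member 2 (1-2): L=4.3813, (cx,cy)=(0.1997,-0.9799)
member 3 (1-3): L=1.9405, (cx,cy)=(0.9997,0.0232)
member 4 (2-3): L=4.4668, (cx,cy)=(0.2384,0.9712)
member 5 (2-4): L=1.8870, (cx,cy)=(1.0000,0.0000)
member 6 (3-4): L=4.4152, (cx,cy)=(0.1862,-0.9825)
member 7 (3-5): L=1.8744, (cx,cy)=(0.9528,-0.3036)
member 8 (4-5): L=3.8903, (cx,cy)=(0.2478,0.9688)
member 9 (4-6): L=1.9020, (cx,cy)=(1.0000,0.0000)
member 10 (5-6): L=3.8840, (cx,cy)=(0.2415,-0.9704)
solve A·x = −loads:
  F[0-1] = -770.7418 N (compression)
  F[0-2] = -528.0725 N (compression)
  F[1-2] = +735.6431 N (tension)
  F[1-3] = +146.1436 N (tension)
  F[2-3] = -742.2281 N (compression)
  F[2-4] = -204.1888 N (compression)
  F[3-4] = +787.7638 N (tension)
  F[3-5] = -186.3150 N (compression)
  F[4-5] = -798.9067 N (compression)
  F[4-6] = +140.4377 N (tension)
  F[5-6] = -581.5090 N (compression)
  Rx@0 = +708.8800 N
  Ry@0 = +749.2340 N
  Ry@6 = +564.2960 N

140.438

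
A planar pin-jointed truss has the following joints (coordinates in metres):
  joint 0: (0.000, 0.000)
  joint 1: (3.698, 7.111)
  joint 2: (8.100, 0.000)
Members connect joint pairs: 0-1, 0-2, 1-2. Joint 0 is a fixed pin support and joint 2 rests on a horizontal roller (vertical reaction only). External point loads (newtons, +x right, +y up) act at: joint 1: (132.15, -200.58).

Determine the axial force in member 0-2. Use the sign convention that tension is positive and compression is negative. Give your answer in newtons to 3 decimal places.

128.506

N=3 nodes, M=3 members, R=3 reactions → 2N=6, M+R=6
member 0 (0-1): L=8.0151, (cx,cy)=(0.4614,0.8872)
member 1 (0-2): L=8.1000, (cx,cy)=(1.0000,0.0000)
member 2 (1-2): L=8.3632, (cx,cy)=(0.5264,-0.8503)
solve A·x = −loads:
  F[0-1] = +7.8991 N (tension)
  F[0-2] = +128.5055 N (tension)
  F[1-2] = -244.1444 N (compression)
  Rx@0 = -132.1500 N
  Ry@0 = -7.0081 N
  Ry@2 = +207.5881 N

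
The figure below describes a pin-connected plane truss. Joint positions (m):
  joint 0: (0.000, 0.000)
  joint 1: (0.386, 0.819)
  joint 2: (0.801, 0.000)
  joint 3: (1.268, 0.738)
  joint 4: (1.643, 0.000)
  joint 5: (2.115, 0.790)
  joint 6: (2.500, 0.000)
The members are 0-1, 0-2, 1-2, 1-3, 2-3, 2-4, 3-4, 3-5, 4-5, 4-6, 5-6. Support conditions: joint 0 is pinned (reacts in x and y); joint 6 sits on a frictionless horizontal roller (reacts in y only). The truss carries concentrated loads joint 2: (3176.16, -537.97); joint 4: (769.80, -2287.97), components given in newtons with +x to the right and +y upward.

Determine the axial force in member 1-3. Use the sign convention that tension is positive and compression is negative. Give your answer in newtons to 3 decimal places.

N=7 nodes, M=11 members, R=3 reactions → 2N=14, M+R=14
member 0 (0-1): L=0.9054, (cx,cy)=(0.4263,0.9046)
member 1 (0-2): L=0.8010, (cx,cy)=(1.0000,0.0000)
member 2 (1-2): L=0.9181, (cx,cy)=(0.4520,-0.8920)
member 3 (1-3): L=0.8857, (cx,cy)=(0.9958,-0.0915)
member 4 (2-3): L=0.8733, (cx,cy)=(0.5347,0.8450)
member 5 (2-4): L=0.8420, (cx,cy)=(1.0000,0.0000)
member 6 (3-4): L=0.8278, (cx,cy)=(0.4530,-0.8915)
member 7 (3-5): L=0.8486, (cx,cy)=(0.9981,0.0613)
member 8 (4-5): L=0.9203, (cx,cy)=(0.5129,0.8585)
member 9 (4-6): L=0.8570, (cx,cy)=(1.0000,0.0000)
member 10 (5-6): L=0.8788, (cx,cy)=(0.4381,-0.8989)
solve A·x = −loads:
  F[0-1] = -1271.2369 N (compression)
  F[0-2] = +4487.9250 N (tension)
  F[1-2] = +1410.5602 N (tension)
  F[1-3] = -1184.5011 N (compression)
  F[2-3] = -852.3706 N (compression)
  F[2-4] = +2405.1215 N (tension)
  F[3-4] = +556.4469 N (tension)
  F[3-5] = -1890.9469 N (compression)
  F[4-5] = +2087.3574 N (tension)
  F[4-6] = +816.7943 N (tension)
  F[5-6] = -1864.4555 N (compression)
  Rx@0 = -3945.9600 N
  Ry@0 = +1149.9205 N
  Ry@6 = +1676.0195 N

-1184.501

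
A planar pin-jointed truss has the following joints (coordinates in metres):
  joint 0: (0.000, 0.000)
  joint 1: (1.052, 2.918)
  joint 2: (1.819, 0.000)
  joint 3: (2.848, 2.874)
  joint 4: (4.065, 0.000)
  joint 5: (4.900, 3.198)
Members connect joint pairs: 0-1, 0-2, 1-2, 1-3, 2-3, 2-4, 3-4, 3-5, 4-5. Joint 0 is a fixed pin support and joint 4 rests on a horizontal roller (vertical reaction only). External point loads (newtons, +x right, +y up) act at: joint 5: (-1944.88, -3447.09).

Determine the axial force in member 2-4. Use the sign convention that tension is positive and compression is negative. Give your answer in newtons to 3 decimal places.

-1130.322

N=6 nodes, M=9 members, R=3 reactions → 2N=12, M+R=12
member 0 (0-1): L=3.1018, (cx,cy)=(0.3392,0.9407)
member 1 (0-2): L=1.8190, (cx,cy)=(1.0000,0.0000)
member 2 (1-2): L=3.0171, (cx,cy)=(0.2542,-0.9671)
member 3 (1-3): L=1.7965, (cx,cy)=(0.9997,-0.0245)
member 4 (2-3): L=3.0527, (cx,cy)=(0.3371,0.9415)
member 5 (2-4): L=2.2460, (cx,cy)=(1.0000,0.0000)
member 6 (3-4): L=3.1211, (cx,cy)=(0.3899,-0.9208)
member 7 (3-5): L=2.0774, (cx,cy)=(0.9878,0.1560)
member 8 (4-5): L=3.3052, (cx,cy)=(0.2526,0.9676)
solve A·x = −loads:
  F[0-1] = -873.7822 N (compression)
  F[0-2] = -1648.5339 N (compression)
  F[1-2] = +862.9800 N (tension)
  F[1-3] = -515.8841 N (compression)
  F[2-3] = -886.5122 N (compression)
  F[2-4] = -1130.3222 N (compression)
  F[3-4] = +705.7934 N (tension)
  F[3-5] = -1103.2705 N (compression)
  F[4-5] = -3384.8156 N (compression)
  Rx@0 = +1944.8800 N
  Ry@0 = +821.9941 N
  Ry@4 = +2625.0959 N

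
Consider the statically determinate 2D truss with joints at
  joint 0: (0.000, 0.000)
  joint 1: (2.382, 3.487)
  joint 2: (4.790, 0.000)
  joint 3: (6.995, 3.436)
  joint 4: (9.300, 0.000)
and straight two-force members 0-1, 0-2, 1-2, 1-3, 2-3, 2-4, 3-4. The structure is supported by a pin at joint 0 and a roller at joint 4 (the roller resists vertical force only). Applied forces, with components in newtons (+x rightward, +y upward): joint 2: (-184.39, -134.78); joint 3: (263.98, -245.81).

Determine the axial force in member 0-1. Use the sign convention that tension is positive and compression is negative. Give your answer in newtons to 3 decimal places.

-34.823

N=5 nodes, M=7 members, R=3 reactions → 2N=10, M+R=10
member 0 (0-1): L=4.2229, (cx,cy)=(0.5641,0.8257)
member 1 (0-2): L=4.7900, (cx,cy)=(1.0000,0.0000)
member 2 (1-2): L=4.2376, (cx,cy)=(0.5682,-0.8229)
member 3 (1-3): L=4.6133, (cx,cy)=(0.9999,-0.0111)
member 4 (2-3): L=4.0827, (cx,cy)=(0.5401,0.8416)
member 5 (2-4): L=4.5100, (cx,cy)=(1.0000,0.0000)
member 6 (3-4): L=4.1375, (cx,cy)=(0.5571,-0.8304)
solve A·x = −loads:
  F[0-1] = -34.8228 N (compression)
  F[0-2] = +99.2323 N (tension)
  F[1-2] = +35.4789 N (tension)
  F[1-3] = -39.8053 N (compression)
  F[2-3] = +125.4571 N (tension)
  F[2-4] = +236.0249 N (tension)
  F[3-4] = -423.6698 N (compression)
  Rx@0 = -79.5900 N
  Ry@0 = +28.7543 N
  Ry@4 = +351.8357 N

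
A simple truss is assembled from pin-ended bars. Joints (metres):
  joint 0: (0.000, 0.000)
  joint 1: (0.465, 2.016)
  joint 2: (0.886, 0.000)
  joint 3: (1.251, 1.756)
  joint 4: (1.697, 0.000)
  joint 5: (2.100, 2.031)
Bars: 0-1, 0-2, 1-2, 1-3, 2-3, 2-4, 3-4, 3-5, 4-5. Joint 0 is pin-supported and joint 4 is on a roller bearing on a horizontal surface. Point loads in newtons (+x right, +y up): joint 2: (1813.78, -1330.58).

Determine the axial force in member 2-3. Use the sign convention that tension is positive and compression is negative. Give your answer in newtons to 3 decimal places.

N=6 nodes, M=9 members, R=3 reactions → 2N=12, M+R=12
member 0 (0-1): L=2.0689, (cx,cy)=(0.2248,0.9744)
member 1 (0-2): L=0.8860, (cx,cy)=(1.0000,0.0000)
member 2 (1-2): L=2.0595, (cx,cy)=(0.2044,-0.9789)
member 3 (1-3): L=0.8279, (cx,cy)=(0.9494,-0.3141)
member 4 (2-3): L=1.7935, (cx,cy)=(0.2035,0.9791)
member 5 (2-4): L=0.8110, (cx,cy)=(1.0000,0.0000)
member 6 (3-4): L=1.8118, (cx,cy)=(0.2462,-0.9692)
member 7 (3-5): L=0.8924, (cx,cy)=(0.9513,0.3081)
member 8 (4-5): L=2.0706, (cx,cy)=(0.1946,0.9809)
solve A·x = −loads:
  F[0-1] = -652.5830 N (compression)
  F[0-2] = +1960.4504 N (tension)
  F[1-2] = +751.0494 N (tension)
  F[1-3] = -316.1974 N (compression)
  F[2-3] = +608.1162 N (tension)
  F[2-4] = +176.4425 N (tension)
  F[3-4] = -716.7498 N (compression)
  F[3-5] = -0.0000 N (compression)
  F[4-5] = +0.0000 N (tension)
  Rx@0 = -1813.7800 N
  Ry@0 = +635.8871 N
  Ry@4 = +694.6929 N

608.116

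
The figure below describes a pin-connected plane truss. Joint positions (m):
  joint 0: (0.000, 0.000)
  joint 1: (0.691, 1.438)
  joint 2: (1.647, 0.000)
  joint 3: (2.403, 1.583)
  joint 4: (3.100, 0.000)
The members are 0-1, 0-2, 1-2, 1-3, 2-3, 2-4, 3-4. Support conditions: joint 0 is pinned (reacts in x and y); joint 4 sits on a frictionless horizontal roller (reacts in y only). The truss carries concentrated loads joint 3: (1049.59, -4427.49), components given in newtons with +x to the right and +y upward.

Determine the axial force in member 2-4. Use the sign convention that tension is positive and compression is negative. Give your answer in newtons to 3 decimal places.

N=5 nodes, M=7 members, R=3 reactions → 2N=10, M+R=10
member 0 (0-1): L=1.5954, (cx,cy)=(0.4331,0.9013)
member 1 (0-2): L=1.6470, (cx,cy)=(1.0000,0.0000)
member 2 (1-2): L=1.7268, (cx,cy)=(0.5536,-0.8328)
member 3 (1-3): L=1.7181, (cx,cy)=(0.9964,0.0844)
member 4 (2-3): L=1.7543, (cx,cy)=(0.4310,0.9024)
member 5 (2-4): L=1.4530, (cx,cy)=(1.0000,0.0000)
member 6 (3-4): L=1.7297, (cx,cy)=(0.4030,-0.9152)
solve A·x = −loads:
  F[0-1] = -509.8016 N (compression)
  F[0-2] = +1270.3943 N (tension)
  F[1-2] = +501.1088 N (tension)
  F[1-3] = -500.0174 N (compression)
  F[2-3] = -462.4513 N (compression)
  F[2-4] = +1747.1174 N (tension)
  F[3-4] = -4335.5899 N (compression)
  Rx@0 = -1049.5900 N
  Ry@0 = +459.5031 N
  Ry@4 = +3967.9869 N

1747.117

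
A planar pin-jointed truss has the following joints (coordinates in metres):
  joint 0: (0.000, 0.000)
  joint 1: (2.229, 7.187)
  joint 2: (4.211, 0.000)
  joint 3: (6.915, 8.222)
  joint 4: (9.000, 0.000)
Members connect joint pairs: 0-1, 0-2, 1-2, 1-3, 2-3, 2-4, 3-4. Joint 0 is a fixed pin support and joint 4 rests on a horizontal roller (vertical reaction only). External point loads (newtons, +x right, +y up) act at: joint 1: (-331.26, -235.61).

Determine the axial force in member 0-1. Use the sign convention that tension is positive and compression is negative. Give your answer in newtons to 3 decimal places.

N=5 nodes, M=7 members, R=3 reactions → 2N=10, M+R=10
member 0 (0-1): L=7.5247, (cx,cy)=(0.2962,0.9551)
member 1 (0-2): L=4.2110, (cx,cy)=(1.0000,0.0000)
member 2 (1-2): L=7.4553, (cx,cy)=(0.2659,-0.9640)
member 3 (1-3): L=4.7989, (cx,cy)=(0.9765,0.2157)
member 4 (2-3): L=8.6552, (cx,cy)=(0.3124,0.9499)
member 5 (2-4): L=4.7890, (cx,cy)=(1.0000,0.0000)
member 6 (3-4): L=8.4822, (cx,cy)=(0.2458,-0.9693)
solve A·x = −loads:
  F[0-1] = -462.5465 N (compression)
  F[0-2] = -194.2428 N (compression)
  F[1-2] = +243.5429 N (tension)
  F[1-3] = +132.6176 N (tension)
  F[2-3] = -247.1494 N (compression)
  F[2-4] = -52.2839 N (compression)
  F[3-4] = +212.7028 N (tension)
  Rx@0 = +331.2600 N
  Ry@0 = +441.7868 N
  Ry@4 = -206.1768 N

-462.547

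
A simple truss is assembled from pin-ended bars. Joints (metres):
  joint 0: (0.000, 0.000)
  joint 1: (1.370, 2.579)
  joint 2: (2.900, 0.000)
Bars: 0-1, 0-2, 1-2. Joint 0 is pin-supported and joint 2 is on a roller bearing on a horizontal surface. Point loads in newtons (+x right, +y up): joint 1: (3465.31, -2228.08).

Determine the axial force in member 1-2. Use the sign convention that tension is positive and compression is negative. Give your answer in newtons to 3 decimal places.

-4807.103

N=3 nodes, M=3 members, R=3 reactions → 2N=6, M+R=6
member 0 (0-1): L=2.9203, (cx,cy)=(0.4691,0.8831)
member 1 (0-2): L=2.9000, (cx,cy)=(1.0000,0.0000)
member 2 (1-2): L=2.9987, (cx,cy)=(0.5102,-0.8600)
solve A·x = −loads:
  F[0-1] = +2158.4975 N (tension)
  F[0-2] = +2452.6937 N (tension)
  F[1-2] = -4807.1031 N (compression)
  Rx@0 = -3465.3100 N
  Ry@0 = -1906.2318 N
  Ry@2 = +4134.3118 N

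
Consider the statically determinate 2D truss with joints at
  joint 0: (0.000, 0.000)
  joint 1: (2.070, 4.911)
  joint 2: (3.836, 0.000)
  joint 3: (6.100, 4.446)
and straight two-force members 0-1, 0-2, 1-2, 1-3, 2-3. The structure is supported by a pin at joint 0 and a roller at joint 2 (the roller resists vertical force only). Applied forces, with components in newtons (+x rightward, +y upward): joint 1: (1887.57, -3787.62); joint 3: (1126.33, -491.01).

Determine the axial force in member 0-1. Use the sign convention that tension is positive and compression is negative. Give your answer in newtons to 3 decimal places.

N=4 nodes, M=5 members, R=3 reactions → 2N=8, M+R=8
member 0 (0-1): L=5.3294, (cx,cy)=(0.3884,0.9215)
member 1 (0-2): L=3.8360, (cx,cy)=(1.0000,0.0000)
member 2 (1-2): L=5.2189, (cx,cy)=(0.3384,-0.9410)
member 3 (1-3): L=4.0567, (cx,cy)=(0.9934,-0.1146)
member 4 (2-3): L=4.9892, (cx,cy)=(0.4538,0.8911)
solve A·x = −loads:
  F[0-1] = +2461.2906 N (tension)
  F[0-2] = +2057.9119 N (tension)
  F[1-2] = -6594.7062 N (compression)
  F[1-3] = +1308.6059 N (tension)
  F[2-3] = -382.6799 N (compression)
  Rx@0 = -3013.9000 N
  Ry@0 = -2268.0472 N
  Ry@2 = +6546.6772 N

2461.291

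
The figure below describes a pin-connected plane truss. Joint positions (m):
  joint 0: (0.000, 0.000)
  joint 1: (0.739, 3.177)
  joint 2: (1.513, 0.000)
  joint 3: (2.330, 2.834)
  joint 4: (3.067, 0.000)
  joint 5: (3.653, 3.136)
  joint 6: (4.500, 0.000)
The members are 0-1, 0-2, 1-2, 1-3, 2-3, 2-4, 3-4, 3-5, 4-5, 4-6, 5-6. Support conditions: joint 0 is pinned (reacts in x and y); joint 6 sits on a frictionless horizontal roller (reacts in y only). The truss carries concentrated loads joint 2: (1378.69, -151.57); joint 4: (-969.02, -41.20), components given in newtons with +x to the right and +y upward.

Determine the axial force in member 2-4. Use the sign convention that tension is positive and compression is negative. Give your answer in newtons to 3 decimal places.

-919.212

N=7 nodes, M=11 members, R=3 reactions → 2N=14, M+R=14
member 0 (0-1): L=3.2618, (cx,cy)=(0.2266,0.9740)
member 1 (0-2): L=1.5130, (cx,cy)=(1.0000,0.0000)
member 2 (1-2): L=3.2699, (cx,cy)=(0.2367,-0.9716)
member 3 (1-3): L=1.6276, (cx,cy)=(0.9775,-0.2107)
member 4 (2-3): L=2.9494, (cx,cy)=(0.2770,0.9609)
member 5 (2-4): L=1.5540, (cx,cy)=(1.0000,0.0000)
member 6 (3-4): L=2.9283, (cx,cy)=(0.2517,-0.9678)
member 7 (3-5): L=1.3570, (cx,cy)=(0.9749,0.2225)
member 8 (4-5): L=3.1903, (cx,cy)=(0.1837,0.9830)
member 9 (4-6): L=1.4330, (cx,cy)=(1.0000,0.0000)
member 10 (5-6): L=3.2484, (cx,cy)=(0.2607,-0.9654)
solve A·x = −loads:
  F[0-1] = -116.7649 N (compression)
  F[0-2] = +436.1244 N (tension)
  F[1-2] = +129.7395 N (tension)
  F[1-3] = -58.4774 N (compression)
  F[2-3] = +26.5566 N (tension)
  F[2-4] = -919.2122 N (compression)
  F[3-4] = -47.9984 N (compression)
  F[3-5] = -38.6977 N (compression)
  F[4-5] = +89.1705 N (tension)
  F[4-6] = +21.3482 N (tension)
  F[5-6] = -81.8735 N (compression)
  Rx@0 = -409.6700 N
  Ry@0 = +113.7287 N
  Ry@6 = +79.0413 N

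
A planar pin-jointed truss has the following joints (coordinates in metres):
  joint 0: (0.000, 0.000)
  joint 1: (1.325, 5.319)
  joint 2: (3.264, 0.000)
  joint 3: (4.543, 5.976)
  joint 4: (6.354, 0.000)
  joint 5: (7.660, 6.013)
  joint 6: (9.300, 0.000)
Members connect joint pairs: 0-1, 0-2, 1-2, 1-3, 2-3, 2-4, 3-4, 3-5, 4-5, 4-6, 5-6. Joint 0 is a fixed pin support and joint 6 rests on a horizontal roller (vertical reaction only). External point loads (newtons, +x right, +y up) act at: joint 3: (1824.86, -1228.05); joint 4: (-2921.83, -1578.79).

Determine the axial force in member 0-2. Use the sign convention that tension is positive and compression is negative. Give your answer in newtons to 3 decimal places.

-1108.017

N=7 nodes, M=11 members, R=3 reactions → 2N=14, M+R=14
member 0 (0-1): L=5.4815, (cx,cy)=(0.2417,0.9703)
member 1 (0-2): L=3.2640, (cx,cy)=(1.0000,0.0000)
member 2 (1-2): L=5.6614, (cx,cy)=(0.3425,-0.9395)
member 3 (1-3): L=3.2844, (cx,cy)=(0.9798,0.2000)
member 4 (2-3): L=6.1113, (cx,cy)=(0.2093,0.9779)
member 5 (2-4): L=3.0900, (cx,cy)=(1.0000,0.0000)
member 6 (3-4): L=6.2444, (cx,cy)=(0.2900,-0.9570)
member 7 (3-5): L=3.1172, (cx,cy)=(0.9999,0.0119)
member 8 (4-5): L=6.1532, (cx,cy)=(0.2122,0.9772)
member 9 (4-6): L=2.9460, (cx,cy)=(1.0000,0.0000)
member 10 (5-6): L=6.2326, (cx,cy)=(0.2631,-0.9648)
solve A·x = −loads:
  F[0-1] = +45.7008 N (tension)
  F[0-2] = -1108.0168 N (compression)
  F[1-2] = -41.6964 N (compression)
  F[1-3] = +25.8501 N (tension)
  F[2-3] = +40.0618 N (tension)
  F[2-4] = -1130.6819 N (compression)
  F[3-4] = -1346.9100 N (compression)
  F[3-5] = -1400.6150 N (compression)
  F[4-5] = +2934.6740 N (tension)
  F[4-6] = +777.6392 N (tension)
  F[5-6] = -2955.3311 N (compression)
  Rx@0 = +1096.9700 N
  Ry@0 = -44.3456 N
  Ry@6 = +2851.1856 N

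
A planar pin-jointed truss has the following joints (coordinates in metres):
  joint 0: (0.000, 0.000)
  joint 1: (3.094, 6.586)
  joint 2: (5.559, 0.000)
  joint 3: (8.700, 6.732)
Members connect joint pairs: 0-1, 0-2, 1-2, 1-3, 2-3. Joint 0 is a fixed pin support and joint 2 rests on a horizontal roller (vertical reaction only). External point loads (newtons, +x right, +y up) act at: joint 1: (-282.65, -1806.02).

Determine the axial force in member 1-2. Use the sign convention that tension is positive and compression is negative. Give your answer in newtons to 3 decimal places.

N=4 nodes, M=5 members, R=3 reactions → 2N=8, M+R=8
member 0 (0-1): L=7.2766, (cx,cy)=(0.4252,0.9051)
member 1 (0-2): L=5.5590, (cx,cy)=(1.0000,0.0000)
member 2 (1-2): L=7.0322, (cx,cy)=(0.3505,-0.9366)
member 3 (1-3): L=5.6079, (cx,cy)=(0.9997,0.0260)
member 4 (2-3): L=7.4287, (cx,cy)=(0.4228,0.9062)
solve A·x = −loads:
  F[0-1] = -1254.7833 N (compression)
  F[0-2] = +250.8855 N (tension)
  F[1-2] = -715.7294 N (compression)
  F[1-3] = -0.0000 N (compression)
  F[2-3] = -0.0000 N (compression)
  Rx@0 = +282.6500 N
  Ry@0 = +1135.7029 N
  Ry@2 = +670.3171 N

-715.729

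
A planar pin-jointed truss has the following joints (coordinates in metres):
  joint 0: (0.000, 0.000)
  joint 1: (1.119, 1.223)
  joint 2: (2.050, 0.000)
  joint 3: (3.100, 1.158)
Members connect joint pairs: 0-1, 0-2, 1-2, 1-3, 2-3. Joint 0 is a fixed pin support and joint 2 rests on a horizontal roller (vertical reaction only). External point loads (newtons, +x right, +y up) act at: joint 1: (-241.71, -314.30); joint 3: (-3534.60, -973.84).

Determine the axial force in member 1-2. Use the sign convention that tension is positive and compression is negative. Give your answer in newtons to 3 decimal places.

N=4 nodes, M=5 members, R=3 reactions → 2N=8, M+R=8
member 0 (0-1): L=1.6577, (cx,cy)=(0.6750,0.7378)
member 1 (0-2): L=2.0500, (cx,cy)=(1.0000,0.0000)
member 2 (1-2): L=1.5370, (cx,cy)=(0.6057,-0.7957)
member 3 (1-3): L=1.9821, (cx,cy)=(0.9995,-0.0328)
member 4 (2-3): L=1.5632, (cx,cy)=(0.6717,0.7408)
solve A·x = −loads:
  F[0-1] = -2419.0966 N (compression)
  F[0-2] = -2143.3196 N (compression)
  F[1-2] = +1954.2268 N (tension)
  F[1-3] = -2576.3607 N (compression)
  F[2-3] = -1428.6151 N (compression)
  Rx@0 = +3776.3100 N
  Ry@0 = +1784.7607 N
  Ry@2 = -496.6207 N

1954.227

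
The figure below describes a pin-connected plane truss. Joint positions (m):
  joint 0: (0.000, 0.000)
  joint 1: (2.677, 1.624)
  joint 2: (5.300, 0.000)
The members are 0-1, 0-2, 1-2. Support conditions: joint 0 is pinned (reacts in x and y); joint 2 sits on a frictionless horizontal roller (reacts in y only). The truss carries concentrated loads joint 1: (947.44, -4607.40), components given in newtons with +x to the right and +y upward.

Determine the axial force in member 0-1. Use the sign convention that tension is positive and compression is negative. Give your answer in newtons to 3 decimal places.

-3836.581

N=3 nodes, M=3 members, R=3 reactions → 2N=6, M+R=6
member 0 (0-1): L=3.1311, (cx,cy)=(0.8550,0.5187)
member 1 (0-2): L=5.3000, (cx,cy)=(1.0000,0.0000)
member 2 (1-2): L=3.0850, (cx,cy)=(0.8502,-0.5264)
solve A·x = −loads:
  F[0-1] = -3836.5809 N (compression)
  F[0-2] = +4227.6196 N (tension)
  F[1-2] = -4972.3211 N (compression)
  Rx@0 = -947.4400 N
  Ry@0 = +1989.9184 N
  Ry@2 = +2617.4816 N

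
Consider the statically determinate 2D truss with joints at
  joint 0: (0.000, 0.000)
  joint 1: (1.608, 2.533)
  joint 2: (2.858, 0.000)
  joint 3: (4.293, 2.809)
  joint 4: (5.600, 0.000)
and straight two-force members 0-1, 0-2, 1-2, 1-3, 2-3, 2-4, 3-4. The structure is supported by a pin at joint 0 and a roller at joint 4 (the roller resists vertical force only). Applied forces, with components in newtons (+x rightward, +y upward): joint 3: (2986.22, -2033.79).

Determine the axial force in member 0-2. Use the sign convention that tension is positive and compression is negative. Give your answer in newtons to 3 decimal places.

N=5 nodes, M=7 members, R=3 reactions → 2N=10, M+R=10
member 0 (0-1): L=3.0003, (cx,cy)=(0.5359,0.8443)
member 1 (0-2): L=2.8580, (cx,cy)=(1.0000,0.0000)
member 2 (1-2): L=2.8246, (cx,cy)=(0.4425,-0.8968)
member 3 (1-3): L=2.6991, (cx,cy)=(0.9948,0.1023)
member 4 (2-3): L=3.1543, (cx,cy)=(0.4549,0.8905)
member 5 (2-4): L=2.7420, (cx,cy)=(1.0000,0.0000)
member 6 (3-4): L=3.0982, (cx,cy)=(0.4219,-0.9067)
solve A·x = −loads:
  F[0-1] = +1212.0058 N (tension)
  F[0-2] = +2336.6482 N (tension)
  F[1-2] = -1015.0964 N (compression)
  F[1-3] = +1104.5767 N (tension)
  F[2-3] = +1022.1928 N (tension)
  F[2-4] = +1422.4046 N (tension)
  F[3-4] = -3371.7429 N (compression)
  Rx@0 = -2986.2200 N
  Ry@0 = -1023.2372 N
  Ry@4 = +3057.0272 N

2336.648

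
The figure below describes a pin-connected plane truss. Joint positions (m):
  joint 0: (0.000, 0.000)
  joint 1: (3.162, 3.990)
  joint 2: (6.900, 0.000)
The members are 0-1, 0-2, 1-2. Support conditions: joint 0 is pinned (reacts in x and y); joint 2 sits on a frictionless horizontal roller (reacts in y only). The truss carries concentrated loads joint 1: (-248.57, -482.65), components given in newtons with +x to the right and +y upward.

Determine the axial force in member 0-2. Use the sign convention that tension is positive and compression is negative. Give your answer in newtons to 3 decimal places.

72.550

N=3 nodes, M=3 members, R=3 reactions → 2N=6, M+R=6
member 0 (0-1): L=5.0910, (cx,cy)=(0.6211,0.7837)
member 1 (0-2): L=6.9000, (cx,cy)=(1.0000,0.0000)
member 2 (1-2): L=5.4674, (cx,cy)=(0.6837,-0.7298)
solve A·x = −loads:
  F[0-1] = -517.0226 N (compression)
  F[0-2] = +72.5503 N (tension)
  F[1-2] = -106.1164 N (compression)
  Rx@0 = +248.5700 N
  Ry@0 = +405.2087 N
  Ry@2 = +77.4413 N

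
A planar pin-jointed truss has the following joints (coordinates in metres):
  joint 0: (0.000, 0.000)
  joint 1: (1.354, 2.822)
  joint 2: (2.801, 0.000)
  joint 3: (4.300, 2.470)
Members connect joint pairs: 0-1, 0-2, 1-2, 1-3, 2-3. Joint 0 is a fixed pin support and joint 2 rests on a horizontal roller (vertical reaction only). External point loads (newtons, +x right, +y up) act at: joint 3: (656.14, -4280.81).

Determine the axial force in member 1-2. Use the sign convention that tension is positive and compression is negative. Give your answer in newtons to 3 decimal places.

N=4 nodes, M=5 members, R=3 reactions → 2N=8, M+R=8
member 0 (0-1): L=3.1300, (cx,cy)=(0.4326,0.9016)
member 1 (0-2): L=2.8010, (cx,cy)=(1.0000,0.0000)
member 2 (1-2): L=3.1714, (cx,cy)=(0.4563,-0.8898)
member 3 (1-3): L=2.9670, (cx,cy)=(0.9929,-0.1186)
member 4 (2-3): L=2.8893, (cx,cy)=(0.5188,0.8549)
solve A·x = −loads:
  F[0-1] = +3182.7522 N (tension)
  F[0-2] = -720.6729 N (compression)
  F[1-2] = -3632.1913 N (compression)
  F[1-3] = +3055.6607 N (tension)
  F[2-3] = -4583.4006 N (compression)
  Rx@0 = -656.1400 N
  Ry@0 = -2869.5466 N
  Ry@2 = +7150.3566 N

-3632.191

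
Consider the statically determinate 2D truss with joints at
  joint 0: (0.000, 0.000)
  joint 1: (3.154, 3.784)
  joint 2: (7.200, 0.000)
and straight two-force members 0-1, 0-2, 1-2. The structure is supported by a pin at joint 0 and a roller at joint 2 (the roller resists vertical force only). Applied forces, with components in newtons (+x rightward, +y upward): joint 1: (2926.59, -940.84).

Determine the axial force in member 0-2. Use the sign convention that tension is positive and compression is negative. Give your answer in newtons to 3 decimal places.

N=3 nodes, M=3 members, R=3 reactions → 2N=6, M+R=6
member 0 (0-1): L=4.9261, (cx,cy)=(0.6403,0.7682)
member 1 (0-2): L=7.2000, (cx,cy)=(1.0000,0.0000)
member 2 (1-2): L=5.5397, (cx,cy)=(0.7304,-0.6831)
solve A·x = −loads:
  F[0-1] = +1314.0397 N (tension)
  F[0-2] = +2085.2573 N (tension)
  F[1-2] = -2855.1145 N (compression)
  Rx@0 = -2926.5900 N
  Ry@0 = -1009.3858 N
  Ry@2 = +1950.2258 N

2085.257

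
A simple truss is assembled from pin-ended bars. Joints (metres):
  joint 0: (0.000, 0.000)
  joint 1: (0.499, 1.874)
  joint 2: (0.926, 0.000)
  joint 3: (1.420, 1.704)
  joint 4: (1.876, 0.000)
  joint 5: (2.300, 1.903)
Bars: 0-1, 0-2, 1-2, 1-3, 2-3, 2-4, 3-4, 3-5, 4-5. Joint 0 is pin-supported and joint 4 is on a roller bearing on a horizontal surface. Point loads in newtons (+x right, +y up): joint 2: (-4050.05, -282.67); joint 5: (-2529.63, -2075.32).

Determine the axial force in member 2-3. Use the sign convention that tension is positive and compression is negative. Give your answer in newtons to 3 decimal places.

N=6 nodes, M=9 members, R=3 reactions → 2N=12, M+R=12
member 0 (0-1): L=1.9393, (cx,cy)=(0.2573,0.9663)
member 1 (0-2): L=0.9260, (cx,cy)=(1.0000,0.0000)
member 2 (1-2): L=1.9220, (cx,cy)=(0.2222,-0.9750)
member 3 (1-3): L=0.9366, (cx,cy)=(0.9834,-0.1815)
member 4 (2-3): L=1.7742, (cx,cy)=(0.2784,0.9605)
member 5 (2-4): L=0.9500, (cx,cy)=(1.0000,0.0000)
member 6 (3-4): L=1.7640, (cx,cy)=(0.2585,-0.9660)
member 7 (3-5): L=0.9022, (cx,cy)=(0.9754,0.2206)
member 8 (4-5): L=1.9497, (cx,cy)=(0.2175,0.9761)
solve A·x = −loads:
  F[0-1] = -2318.1871 N (compression)
  F[0-2] = -5983.1882 N (compression)
  F[1-2] = +2516.3010 N (tension)
  F[1-3] = -1175.0348 N (compression)
  F[2-3] = -2260.1295 N (compression)
  F[2-4] = -744.8015 N (compression)
  F[3-4] = +1516.7367 N (tension)
  F[3-5] = -2231.8865 N (compression)
  F[4-5] = -1621.8566 N (compression)
  Rx@0 = +6579.6800 N
  Ry@0 = +2240.1315 N
  Ry@4 = +117.8585 N

-2260.130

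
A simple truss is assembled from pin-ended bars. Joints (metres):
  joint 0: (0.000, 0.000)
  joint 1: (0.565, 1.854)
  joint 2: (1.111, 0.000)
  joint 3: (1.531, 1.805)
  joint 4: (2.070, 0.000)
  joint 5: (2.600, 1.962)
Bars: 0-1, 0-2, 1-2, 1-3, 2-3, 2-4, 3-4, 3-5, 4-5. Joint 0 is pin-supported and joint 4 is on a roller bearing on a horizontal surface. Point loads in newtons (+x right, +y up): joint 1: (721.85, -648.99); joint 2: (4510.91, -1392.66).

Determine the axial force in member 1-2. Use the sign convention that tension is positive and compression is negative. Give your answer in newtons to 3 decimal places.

N=6 nodes, M=9 members, R=3 reactions → 2N=12, M+R=12
member 0 (0-1): L=1.9382, (cx,cy)=(0.2915,0.9566)
member 1 (0-2): L=1.1110, (cx,cy)=(1.0000,0.0000)
member 2 (1-2): L=1.9327, (cx,cy)=(0.2825,-0.9593)
member 3 (1-3): L=0.9672, (cx,cy)=(0.9987,-0.0507)
member 4 (2-3): L=1.8532, (cx,cy)=(0.2266,0.9740)
member 5 (2-4): L=0.9590, (cx,cy)=(1.0000,0.0000)
member 6 (3-4): L=1.8838, (cx,cy)=(0.2861,-0.9582)
member 7 (3-5): L=1.0805, (cx,cy)=(0.9894,0.1453)
member 8 (4-5): L=2.0323, (cx,cy)=(0.2608,0.9654)
solve A·x = −loads:
  F[0-1] = -491.8860 N (compression)
  F[0-2] = +5376.1500 N (tension)
  F[1-2] = -142.4210 N (compression)
  F[1-3] = -826.0664 N (compression)
  F[2-3] = +1570.1340 N (tension)
  F[2-4] = +469.1623 N (tension)
  F[3-4] = -1639.6816 N (compression)
  F[3-5] = +0.0000 N (tension)
  F[4-5] = -0.0000 N (compression)
  Rx@0 = -5232.7600 N
  Ry@0 = +470.5222 N
  Ry@4 = +1571.1278 N

-142.421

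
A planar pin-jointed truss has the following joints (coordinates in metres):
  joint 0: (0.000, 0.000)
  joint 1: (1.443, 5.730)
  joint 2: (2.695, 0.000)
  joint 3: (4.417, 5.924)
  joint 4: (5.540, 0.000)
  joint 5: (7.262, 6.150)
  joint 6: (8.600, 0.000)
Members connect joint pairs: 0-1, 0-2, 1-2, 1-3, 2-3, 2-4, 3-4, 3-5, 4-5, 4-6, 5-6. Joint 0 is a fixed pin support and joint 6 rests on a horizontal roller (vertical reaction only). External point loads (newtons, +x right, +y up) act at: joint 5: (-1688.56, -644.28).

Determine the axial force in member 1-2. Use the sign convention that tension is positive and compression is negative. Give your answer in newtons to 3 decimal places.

1298.116

N=7 nodes, M=11 members, R=3 reactions → 2N=14, M+R=14
member 0 (0-1): L=5.9089, (cx,cy)=(0.2442,0.9697)
member 1 (0-2): L=2.6950, (cx,cy)=(1.0000,0.0000)
member 2 (1-2): L=5.8652, (cx,cy)=(0.2135,-0.9770)
member 3 (1-3): L=2.9803, (cx,cy)=(0.9979,0.0651)
member 4 (2-3): L=6.1692, (cx,cy)=(0.2791,0.9603)
member 5 (2-4): L=2.8450, (cx,cy)=(1.0000,0.0000)
member 6 (3-4): L=6.0295, (cx,cy)=(0.1863,-0.9825)
member 7 (3-5): L=2.8540, (cx,cy)=(0.9969,0.0792)
member 8 (4-5): L=6.3865, (cx,cy)=(0.2696,0.9630)
member 9 (4-6): L=3.0600, (cx,cy)=(1.0000,0.0000)
member 10 (5-6): L=6.2939, (cx,cy)=(0.2126,-0.9771)
solve A·x = −loads:
  F[0-1] = -1348.5859 N (compression)
  F[0-2] = -1359.2249 N (compression)
  F[1-2] = +1298.1158 N (tension)
  F[1-3] = -607.7236 N (compression)
  F[2-3] = -1320.6881 N (compression)
  F[2-4] = -713.4836 N (compression)
  F[3-4] = +1233.6308 N (tension)
  F[3-5] = -1208.6367 N (compression)
  F[4-5] = -1258.6608 N (compression)
  F[4-6] = -144.3462 N (compression)
  F[5-6] = +678.9952 N (tension)
  Rx@0 = +1688.5600 N
  Ry@0 = +1307.7547 N
  Ry@6 = -663.4747 N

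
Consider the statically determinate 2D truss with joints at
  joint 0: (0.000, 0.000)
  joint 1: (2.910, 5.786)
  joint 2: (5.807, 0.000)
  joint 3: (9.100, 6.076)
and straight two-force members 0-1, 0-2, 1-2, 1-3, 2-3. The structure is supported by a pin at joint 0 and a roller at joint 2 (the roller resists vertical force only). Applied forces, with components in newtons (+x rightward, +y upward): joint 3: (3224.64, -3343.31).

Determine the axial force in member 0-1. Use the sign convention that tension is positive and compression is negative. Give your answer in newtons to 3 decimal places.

5898.892

N=4 nodes, M=5 members, R=3 reactions → 2N=8, M+R=8
member 0 (0-1): L=6.4766, (cx,cy)=(0.4493,0.8934)
member 1 (0-2): L=5.8070, (cx,cy)=(1.0000,0.0000)
member 2 (1-2): L=6.4707, (cx,cy)=(0.4477,-0.8942)
member 3 (1-3): L=6.1968, (cx,cy)=(0.9989,0.0468)
member 4 (2-3): L=6.9110, (cx,cy)=(0.4765,0.8792)
solve A·x = −loads:
  F[0-1] = +5898.8918 N (tension)
  F[0-2] = +574.1957 N (tension)
  F[1-2] = -5622.8176 N (compression)
  F[1-3] = +5173.4934 N (tension)
  F[2-3] = -4078.1386 N (compression)
  Rx@0 = -3224.6400 N
  Ry@0 = -5269.9212 N
  Ry@2 = +8613.2312 N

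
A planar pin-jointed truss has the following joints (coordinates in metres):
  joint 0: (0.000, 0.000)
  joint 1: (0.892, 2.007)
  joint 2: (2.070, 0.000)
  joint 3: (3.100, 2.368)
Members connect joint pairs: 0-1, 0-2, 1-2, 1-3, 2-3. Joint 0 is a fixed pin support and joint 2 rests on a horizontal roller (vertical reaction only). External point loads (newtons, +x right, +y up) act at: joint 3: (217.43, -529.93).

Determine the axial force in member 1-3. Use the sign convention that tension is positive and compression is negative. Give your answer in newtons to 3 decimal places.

488.628

N=4 nodes, M=5 members, R=3 reactions → 2N=8, M+R=8
member 0 (0-1): L=2.1963, (cx,cy)=(0.4061,0.9138)
member 1 (0-2): L=2.0700, (cx,cy)=(1.0000,0.0000)
member 2 (1-2): L=2.3272, (cx,cy)=(0.5062,-0.8624)
member 3 (1-3): L=2.2373, (cx,cy)=(0.9869,0.1614)
member 4 (2-3): L=2.5823, (cx,cy)=(0.3989,0.9170)
solve A·x = −loads:
  F[0-1] = +560.7464 N (tension)
  F[0-2] = -10.3107 N (compression)
  F[1-2] = -502.7417 N (compression)
  F[1-3] = +488.6280 N (tension)
  F[2-3] = -663.8675 N (compression)
  Rx@0 = -217.4300 N
  Ry@0 = -512.4165 N
  Ry@2 = +1042.3465 N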